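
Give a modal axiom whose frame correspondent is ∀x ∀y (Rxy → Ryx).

ψ → □◇ψ

The condition is symmetry. The B schema ψ → □◇ψ defines it.
Suppose ψ→□◇ψ is valid. Take Rxy and set V(ψ)={x}. Then ψ at x, so □◇ψ at x, so ◇ψ at y, so some z with Ryz has ψ; z=x, i.e. Ryx.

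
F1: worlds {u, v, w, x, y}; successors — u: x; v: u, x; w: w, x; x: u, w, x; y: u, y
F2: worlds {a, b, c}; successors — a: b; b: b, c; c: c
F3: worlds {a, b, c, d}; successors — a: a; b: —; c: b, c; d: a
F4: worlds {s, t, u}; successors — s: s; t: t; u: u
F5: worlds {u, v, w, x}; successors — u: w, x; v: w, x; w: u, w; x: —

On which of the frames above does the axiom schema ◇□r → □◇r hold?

F2, F4

This is the axiom for convergence; its first-order frame correspondent is ∀x ∀y ∀z (Rxy ∧ Rxz → ∃w (Ryw ∧ Rzw)).
F1: fails — Ryy and Ryu but y and u have no common successor.
F2: satisfies the condition.
F3: fails — Rcc and Rcb but c and b have no common successor.
F4: satisfies the condition.
F5: fails — Ruw and Rux but w and x have no common successor.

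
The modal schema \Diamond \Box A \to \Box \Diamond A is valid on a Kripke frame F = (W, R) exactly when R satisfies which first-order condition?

Suppose ◇□A→□◇A is valid. Take Rxy, Rxz and set V(A)={w : Ryw}. Then □A at y so ◇□A at x, so □◇A at x, so ◇A at z, giving w with Rzw and Ryw.

convergence: \forall x \forall y \forall z (Rxy \wedge Rxz \to \exists w (Ryw \wedge Rzw))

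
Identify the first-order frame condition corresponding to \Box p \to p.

This schema is the T axiom.
Its frame correspondent is reflexivity — \forall x Rxx.

reflexivity: \forall x Rxx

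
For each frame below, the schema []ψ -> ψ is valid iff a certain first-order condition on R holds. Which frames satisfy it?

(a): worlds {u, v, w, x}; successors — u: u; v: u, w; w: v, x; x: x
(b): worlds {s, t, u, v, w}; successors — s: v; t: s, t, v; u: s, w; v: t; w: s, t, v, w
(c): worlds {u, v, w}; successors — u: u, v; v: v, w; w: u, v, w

(c)

Frame correspondent (Sahlqvist): forall x Rxx — i.e. reflexivity.
(a): fails — world v does not see itself.
(b): fails — world s does not see itself.
(c): condition met.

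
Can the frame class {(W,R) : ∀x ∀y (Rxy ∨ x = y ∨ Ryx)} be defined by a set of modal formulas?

If a class were modally definable it would be closed under disjoint unions (Goldblatt–Thomason).
Take 2 disjoint single-world reflexive frames: each is trivially connected, but their disjoint union has 2 worlds with no edge between distinct components, so it is not connected.
So no modal formula (or set of formulas) defines exactly the connected frames.

No — not modally definable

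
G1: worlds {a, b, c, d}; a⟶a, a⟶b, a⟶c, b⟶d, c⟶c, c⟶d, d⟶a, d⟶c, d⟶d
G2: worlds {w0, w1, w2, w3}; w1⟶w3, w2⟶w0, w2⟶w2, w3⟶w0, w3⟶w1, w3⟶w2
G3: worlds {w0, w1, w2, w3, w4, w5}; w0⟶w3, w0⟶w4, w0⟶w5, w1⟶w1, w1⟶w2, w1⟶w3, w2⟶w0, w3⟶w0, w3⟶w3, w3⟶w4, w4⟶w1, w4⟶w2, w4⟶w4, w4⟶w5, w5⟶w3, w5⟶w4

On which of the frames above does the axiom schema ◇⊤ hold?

Frame correspondent (Sahlqvist): ∀x ∃y Rxy — i.e. seriality.
G1: condition met.
G2: fails — world w0 has no successor.
G3: condition met.

G1, G3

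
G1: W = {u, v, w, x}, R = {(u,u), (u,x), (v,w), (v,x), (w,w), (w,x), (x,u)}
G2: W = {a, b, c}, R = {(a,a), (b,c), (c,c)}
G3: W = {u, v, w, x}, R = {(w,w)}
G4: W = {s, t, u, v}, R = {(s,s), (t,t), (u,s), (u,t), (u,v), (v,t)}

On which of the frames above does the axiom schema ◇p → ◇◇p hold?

G1, G2, G3

This is the axiom for a generalized confluence (Geach) condition; its first-order frame correspondent is ∀x ∀y (xRy → ∃w (y = w ∧ xR²w)).
G1: holds.
G2: holds.
G3: holds.
G4: fails — uRv but no w with v=w and uR²w.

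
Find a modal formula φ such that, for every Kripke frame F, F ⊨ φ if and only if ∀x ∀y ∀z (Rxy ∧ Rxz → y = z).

◇s → □s

A defining formula is ◇s → □s (the CD axiom).
Suppose ◇s→□s is valid. Take Rxy, Rxz and set V(s)={y}. Then ◇s at x, so □s at x, so s at z, i.e. z=y.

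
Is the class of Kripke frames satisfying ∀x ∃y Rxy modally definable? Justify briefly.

This is a Sahlqvist condition; the D axiom □p → ◇p defines it.
Suppose □p→◇p is valid. At any x set V(p)=W. Then □p at x, so ◇p at x, so x has a successor.

Yes, by □p → ◇p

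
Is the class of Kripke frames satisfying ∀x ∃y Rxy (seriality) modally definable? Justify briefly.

The condition is seriality. A defining modal formula is □p → ◇p.
Suppose □p→◇p is valid. At any x set V(p)=W. Then □p at x, so ◇p at x, so x has a successor.

Yes — defined by □p → ◇p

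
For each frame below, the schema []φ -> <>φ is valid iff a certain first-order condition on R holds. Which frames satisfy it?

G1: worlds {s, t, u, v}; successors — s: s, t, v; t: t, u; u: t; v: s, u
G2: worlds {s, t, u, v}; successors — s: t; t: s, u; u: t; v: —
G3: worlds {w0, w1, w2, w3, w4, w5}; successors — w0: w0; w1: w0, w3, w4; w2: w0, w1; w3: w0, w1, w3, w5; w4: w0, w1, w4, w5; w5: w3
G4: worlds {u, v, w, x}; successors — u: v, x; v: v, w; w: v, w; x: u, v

This is the axiom for seriality; its first-order frame correspondent is forall x exists y Rxy.
G1: holds.
G2: fails — world v has no successor.
G3: holds.
G4: holds.

G1, G3, G4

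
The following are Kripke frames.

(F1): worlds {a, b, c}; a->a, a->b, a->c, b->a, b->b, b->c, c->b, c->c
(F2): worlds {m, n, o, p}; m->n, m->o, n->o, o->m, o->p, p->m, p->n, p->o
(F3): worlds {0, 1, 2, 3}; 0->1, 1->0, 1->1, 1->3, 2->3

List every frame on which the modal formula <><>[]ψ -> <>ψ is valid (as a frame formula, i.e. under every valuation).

(F1)

Frame correspondent (Sahlqvist): forall x forall y (x R^2 y -> exists w (yRw & xRw)) — i.e. a generalized confluence (Geach) condition.
(F1): satisfies the condition.
(F2): fails — mR²o but no w with oRw and mRw.
(F3): fails — 0R²3 but no w with 3Rw and 0Rw.
Valid on: (F1).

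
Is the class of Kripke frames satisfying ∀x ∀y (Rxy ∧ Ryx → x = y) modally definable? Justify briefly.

Any modally definable frame class is closed under surjective bounded morphisms.
The 4-cycle (worlds 0,1,2,3 with 0→1→2→3→0) is antisymmetric. Sending even-indexed worlds to • and odd-indexed worlds to ∘ is a surjective bounded morphism onto the two-world frame with •↔∘, which is not antisymmetric.
So the class is not modally definable.

No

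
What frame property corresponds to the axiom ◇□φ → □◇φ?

convergence: ∀x ∀y ∀z (Rxy ∧ Rxz → ∃w (Ryw ∧ Rzw))

Suppose ◇□φ→□◇φ is valid. Take Rxy, Rxz and set V(φ)={w : Ryw}. Then □φ at y so ◇□φ at x, so □◇φ at x, so ◇φ at z, giving w with Rzw and Ryw.
The converse is a direct semantic check.
Frame condition: ∀x ∀y ∀z (Rxy ∧ Rxz → ∃w (Ryw ∧ Rzw)).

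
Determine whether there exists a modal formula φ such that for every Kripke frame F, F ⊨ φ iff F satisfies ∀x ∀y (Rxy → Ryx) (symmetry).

This is a Sahlqvist condition; the B axiom p → □◇p defines it.
Suppose p→□◇p is valid. Take Rxy and set V(p)={x}. Then p at x, so □◇p at x, so ◇p at y, so some z with Ryz has p; z=x, i.e. Ryx.

Yes — defined by p → □◇p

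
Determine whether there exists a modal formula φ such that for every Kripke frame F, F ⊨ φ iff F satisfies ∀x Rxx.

This is a Sahlqvist condition; the T axiom □q → q defines it.

Yes, by □q → q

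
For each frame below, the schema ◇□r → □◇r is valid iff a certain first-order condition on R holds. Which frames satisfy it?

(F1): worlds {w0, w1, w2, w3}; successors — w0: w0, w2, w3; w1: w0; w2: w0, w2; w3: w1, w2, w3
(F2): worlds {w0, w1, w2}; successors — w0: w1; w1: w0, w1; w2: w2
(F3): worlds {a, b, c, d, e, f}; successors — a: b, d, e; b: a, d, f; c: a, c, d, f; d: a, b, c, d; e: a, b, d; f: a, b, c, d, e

The schema corresponds to convergence: ∀x ∀y ∀z (Rxy ∧ Rxz → ∃w (Ryw ∧ Rzw)).
(F1): fails — Rw3w1 and Rw3w3 but w1 and w3 have no common successor.
(F2): ✓.
(F3): ✓.
Valid on: (F2), (F3).

(F2), (F3)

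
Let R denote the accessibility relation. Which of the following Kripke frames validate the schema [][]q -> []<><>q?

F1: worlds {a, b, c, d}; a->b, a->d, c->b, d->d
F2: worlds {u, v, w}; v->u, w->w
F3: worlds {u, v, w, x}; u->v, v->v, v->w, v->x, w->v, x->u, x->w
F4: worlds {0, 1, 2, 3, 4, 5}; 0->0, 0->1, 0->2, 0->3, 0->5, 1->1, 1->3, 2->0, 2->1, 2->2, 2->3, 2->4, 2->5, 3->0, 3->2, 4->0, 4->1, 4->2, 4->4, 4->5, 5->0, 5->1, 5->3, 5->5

Frame correspondent (Sahlqvist): forall x forall z (xRz -> exists w (x R^2 w & z R^2 w)) — i.e. a generalized confluence (Geach) condition.
F1: fails — aRb but no w with aR²w and bR²w.
F2: fails — vRu but no t with vR²t and uR²t.
F3: satisfies the condition.
F4: satisfies the condition.
Valid on: F3, F4.

F3, F4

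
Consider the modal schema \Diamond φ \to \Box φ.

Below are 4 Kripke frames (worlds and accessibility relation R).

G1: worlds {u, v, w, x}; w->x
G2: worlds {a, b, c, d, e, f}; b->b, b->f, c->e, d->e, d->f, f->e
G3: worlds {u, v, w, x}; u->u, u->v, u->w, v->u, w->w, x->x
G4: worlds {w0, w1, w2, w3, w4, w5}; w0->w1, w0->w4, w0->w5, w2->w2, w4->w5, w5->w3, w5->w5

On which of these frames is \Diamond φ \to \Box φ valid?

Frame correspondent (Sahlqvist): \forall x \forall y \forall z (Rxy \wedge Rxz \to y = z) — i.e. partial functionality.
G1: ✓.
G2: fails — b sees both b and f.
G3: fails — u sees both u and v.
G4: fails — w0 sees both w1 and w4.
Valid on: G1.

G1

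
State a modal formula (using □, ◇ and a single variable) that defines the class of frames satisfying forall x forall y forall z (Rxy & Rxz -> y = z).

◇p → □p

A defining formula is ◇p → □p (the CD axiom).
Suppose ◇p→□p is valid. Take Rxy, Rxz and set V(p)={y}. Then ◇p at x, so □p at x, so p at z, i.e. z=y.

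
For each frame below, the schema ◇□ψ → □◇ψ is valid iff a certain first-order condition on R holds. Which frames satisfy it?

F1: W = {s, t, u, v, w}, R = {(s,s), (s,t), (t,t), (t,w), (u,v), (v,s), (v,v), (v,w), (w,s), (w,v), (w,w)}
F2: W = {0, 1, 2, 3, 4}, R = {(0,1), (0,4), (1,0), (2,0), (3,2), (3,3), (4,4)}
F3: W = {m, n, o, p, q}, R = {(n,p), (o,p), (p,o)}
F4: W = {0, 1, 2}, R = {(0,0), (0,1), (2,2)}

F1, F3

Frame correspondent (Sahlqvist): ∀x ∀y ∀z (Rxy ∧ Rxz → ∃w (Ryw ∧ Rzw)) — i.e. convergence.
F1: satisfies the condition.
F2: fails — R01 and R04 but 1 and 4 have no common successor.
F3: satisfies the condition.
F4: fails — R00 and R01 but 0 and 1 have no common successor.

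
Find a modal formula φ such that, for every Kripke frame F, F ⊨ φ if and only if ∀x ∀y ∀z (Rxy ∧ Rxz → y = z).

This is partial functionality; the standard corresponding axiom is CD: ◇ψ → □ψ.
Suppose ◇ψ→□ψ is valid. Take Rxy, Rxz and set V(ψ)={y}. Then ◇ψ at x, so □ψ at x, so ψ at z, i.e. z=y.

◇ψ → □ψ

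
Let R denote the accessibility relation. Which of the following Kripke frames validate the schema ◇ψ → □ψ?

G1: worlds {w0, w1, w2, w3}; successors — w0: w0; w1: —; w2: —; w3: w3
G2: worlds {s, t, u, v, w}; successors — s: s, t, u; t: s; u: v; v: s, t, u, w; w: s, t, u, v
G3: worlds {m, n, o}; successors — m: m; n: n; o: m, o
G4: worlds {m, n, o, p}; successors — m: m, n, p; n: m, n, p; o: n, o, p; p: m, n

This is the axiom for partial functionality; its first-order frame correspondent is ∀x ∀y ∀z (Rxy ∧ Rxz → y = z).
G1: condition met.
G2: fails — s sees both s and t.
G3: fails — o sees both m and o.
G4: fails — m sees both m and n.
Valid on: G1.

G1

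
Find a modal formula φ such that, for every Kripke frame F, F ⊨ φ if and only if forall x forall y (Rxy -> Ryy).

A defining formula is □(□q → q) (the T□ axiom).
Suppose □(□q→q) is valid. Take Rxy and set V(q)={w : Ryw}. Then at y, □q holds; since □(□q→q) at x, □q→q at y, so q at y, i.e. Ryy.

□(□q → q)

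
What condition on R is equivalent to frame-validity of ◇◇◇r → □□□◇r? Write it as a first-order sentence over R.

∀x ∀y ∀z ((xR³y ∧ xR³z) → ∃w (y = w ∧ zRw))

This is a Sahlqvist (Geach-type) schema ◇^3□^0r → □^3◇^1r.
First-order correspondent: ∀x ∀y ∀z ((xR³y ∧ xR³z) → ∃w (y = w ∧ zRw)).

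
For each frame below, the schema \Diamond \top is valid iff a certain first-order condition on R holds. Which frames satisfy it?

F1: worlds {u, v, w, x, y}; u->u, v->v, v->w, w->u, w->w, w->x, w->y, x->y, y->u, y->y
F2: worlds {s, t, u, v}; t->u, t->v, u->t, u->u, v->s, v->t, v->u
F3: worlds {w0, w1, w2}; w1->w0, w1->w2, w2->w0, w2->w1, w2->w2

F1

The schema corresponds to seriality: \forall x \exists y Rxy.
F1: holds.
F2: fails — world s has no successor.
F3: fails — world w0 has no successor.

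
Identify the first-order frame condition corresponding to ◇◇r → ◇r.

This is a form of the 4 axiom.
It corresponds to transitivity: ∀x ∀y ∀z (Rxy ∧ Ryz → Rxz).

transitivity: ∀x ∀y ∀z (Rxy ∧ Ryz → Rxz)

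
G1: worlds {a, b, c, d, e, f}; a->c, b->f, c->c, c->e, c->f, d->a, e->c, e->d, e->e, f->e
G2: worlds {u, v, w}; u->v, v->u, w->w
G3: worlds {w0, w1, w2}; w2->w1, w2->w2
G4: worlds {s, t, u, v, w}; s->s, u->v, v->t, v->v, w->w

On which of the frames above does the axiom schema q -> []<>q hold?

The schema corresponds to symmetry: forall x forall y (Rxy -> Ryx).
G1: fails — Rcf but not Rfc.
G2: holds.
G3: fails — Rw2w1 but not Rw1w2.
G4: fails — Ruv but not Rvu.

G2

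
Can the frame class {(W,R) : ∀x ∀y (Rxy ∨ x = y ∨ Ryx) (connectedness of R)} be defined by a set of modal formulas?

Not modally definable

If a class were modally definable it would be closed under disjoint unions (Goldblatt–Thomason).
Take 3 disjoint single-world reflexive frames: each is trivially connected, but their disjoint union has 3 worlds with no edge between distinct components, so it is not connected.
So the class is not modally definable.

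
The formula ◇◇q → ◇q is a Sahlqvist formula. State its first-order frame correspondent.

This schema is equivalent to the 4 axiom □q → □□q.
Its frame correspondent is transitivity — ∀x ∀y ∀z (Rxy ∧ Ryz → Rxz).

Transitivity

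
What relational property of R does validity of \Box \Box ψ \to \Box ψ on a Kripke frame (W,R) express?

Suppose □□ψ→□ψ is valid. Take Rxy and set V(ψ)={w : xR²w}. Then □□ψ at x, so □ψ at x, so ψ at y, i.e. ∃z(Rxz∧Rzy).
The converse is a direct semantic check.
Frame condition: \forall x \forall y (Rxy \to \exists z (Rxz \wedge Rzy)).

density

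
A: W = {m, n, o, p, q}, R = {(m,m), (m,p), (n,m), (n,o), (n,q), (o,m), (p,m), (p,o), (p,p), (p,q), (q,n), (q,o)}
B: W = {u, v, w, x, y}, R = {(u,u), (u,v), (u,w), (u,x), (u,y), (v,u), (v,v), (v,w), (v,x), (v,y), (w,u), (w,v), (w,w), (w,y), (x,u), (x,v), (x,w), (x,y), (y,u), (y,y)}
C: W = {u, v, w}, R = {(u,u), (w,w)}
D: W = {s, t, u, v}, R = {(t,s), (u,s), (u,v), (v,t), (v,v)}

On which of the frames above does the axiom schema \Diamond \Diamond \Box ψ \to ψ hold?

C

Frame correspondent (Sahlqvist): \forall x \forall y (x R^2 y \to \exists w (yRw \wedge x = w)) — i.e. a generalized confluence (Geach) condition.
A: fails — mR²q but no w with qRw and m=w.
B: fails — vR²y but no t with yRt and v=t.
C: holds.
D: fails — uR²t but no w with tRw and u=w.
Valid on: C.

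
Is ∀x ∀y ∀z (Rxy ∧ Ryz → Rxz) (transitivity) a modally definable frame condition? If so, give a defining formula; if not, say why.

Yes — defined by □r → □□r

Yes: it is transitivity, defined by the 4 schema □r → □□r.
Suppose □r→□□r is valid. Take Rxy, Ryz and set V(r)={w : Rxw}. Then □r at x, so □□r at x, so □r at y, so r at z, i.e. Rxz.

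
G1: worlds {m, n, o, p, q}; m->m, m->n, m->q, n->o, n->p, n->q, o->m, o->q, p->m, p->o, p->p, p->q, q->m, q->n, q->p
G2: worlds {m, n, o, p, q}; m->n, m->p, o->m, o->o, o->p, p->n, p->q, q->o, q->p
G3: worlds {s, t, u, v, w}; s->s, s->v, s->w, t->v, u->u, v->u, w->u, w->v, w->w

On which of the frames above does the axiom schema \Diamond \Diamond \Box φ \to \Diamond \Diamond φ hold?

Frame correspondent (Sahlqvist): \forall x \forall y (x R^2 y \to \exists w (yRw \wedge x R^2 w)) — i.e. a generalized confluence (Geach) condition.
G1: ✓.
G2: fails — mR²n but no w with nRw and mR²w.
G3: ✓.

G1, G3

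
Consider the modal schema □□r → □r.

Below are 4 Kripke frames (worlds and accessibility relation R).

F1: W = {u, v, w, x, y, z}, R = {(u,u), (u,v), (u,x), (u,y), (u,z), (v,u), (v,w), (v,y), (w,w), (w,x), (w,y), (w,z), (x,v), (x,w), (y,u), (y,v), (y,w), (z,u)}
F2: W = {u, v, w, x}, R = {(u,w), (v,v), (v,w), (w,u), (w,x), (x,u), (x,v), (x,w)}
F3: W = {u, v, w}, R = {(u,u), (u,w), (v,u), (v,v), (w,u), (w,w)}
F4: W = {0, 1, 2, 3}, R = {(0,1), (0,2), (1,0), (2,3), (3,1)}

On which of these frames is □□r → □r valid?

Frame correspondent (Sahlqvist): ∀x ∀y (Rxy → ∃z (Rxz ∧ Rzy)) — i.e. density.
F1: fails — Rxv but no t with Rxt and Rtv.
F2: fails — Ruw but no z with Ruz and Rzw.
F3: holds.
F4: fails — R10 but no z with R1z and Rz0.
Valid on: F3.

F3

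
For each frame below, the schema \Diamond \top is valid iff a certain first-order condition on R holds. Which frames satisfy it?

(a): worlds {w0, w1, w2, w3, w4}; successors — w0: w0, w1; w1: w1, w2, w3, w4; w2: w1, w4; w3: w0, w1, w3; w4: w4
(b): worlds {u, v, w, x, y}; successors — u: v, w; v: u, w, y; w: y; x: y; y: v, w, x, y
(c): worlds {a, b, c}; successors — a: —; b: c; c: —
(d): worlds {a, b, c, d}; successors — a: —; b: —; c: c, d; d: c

(a), (b)

This is the axiom for seriality; its first-order frame correspondent is \forall x \exists y Rxy.
(a): satisfies the condition.
(b): satisfies the condition.
(c): fails — world a has no successor.
(d): fails — world a has no successor.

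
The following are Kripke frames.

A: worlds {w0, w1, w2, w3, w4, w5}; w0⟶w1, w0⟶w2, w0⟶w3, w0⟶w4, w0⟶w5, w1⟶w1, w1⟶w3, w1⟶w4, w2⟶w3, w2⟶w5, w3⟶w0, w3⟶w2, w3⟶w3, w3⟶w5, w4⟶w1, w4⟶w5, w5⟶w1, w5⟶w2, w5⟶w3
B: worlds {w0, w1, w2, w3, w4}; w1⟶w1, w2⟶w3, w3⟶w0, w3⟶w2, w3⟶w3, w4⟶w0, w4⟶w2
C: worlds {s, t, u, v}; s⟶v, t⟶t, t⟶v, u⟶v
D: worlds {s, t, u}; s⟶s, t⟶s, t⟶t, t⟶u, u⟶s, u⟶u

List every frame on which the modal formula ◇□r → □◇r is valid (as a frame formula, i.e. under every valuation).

A, D

The schema corresponds to convergence: ∀x ∀y ∀z (Rxy ∧ Rxz → ∃w (Ryw ∧ Rzw)).
A: holds.
B: fails — Rw3w2 and Rw3w0 but w2 and w0 have no common successor.
C: fails — Rsv and Rsv but v and v have no common successor.
D: holds.
Valid on: A, D.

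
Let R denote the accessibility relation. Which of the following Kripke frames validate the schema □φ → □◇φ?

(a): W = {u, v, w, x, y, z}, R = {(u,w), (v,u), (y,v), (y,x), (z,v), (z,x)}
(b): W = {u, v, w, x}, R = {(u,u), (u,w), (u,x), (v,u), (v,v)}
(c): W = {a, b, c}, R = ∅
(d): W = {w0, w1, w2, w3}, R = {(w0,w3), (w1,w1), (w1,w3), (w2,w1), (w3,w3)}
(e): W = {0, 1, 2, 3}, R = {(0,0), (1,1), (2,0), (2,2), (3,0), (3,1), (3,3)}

(c), (d), (e)

Frame correspondent (Sahlqvist): ∀x ∀z (xRz → ∃w (xRw ∧ zRw)) — i.e. a generalized confluence (Geach) condition.
(a): fails — uRw but no t with uRt and wRt.
(b): fails — uRw but no t with uRt and wRt.
(c): satisfies the condition.
(d): satisfies the condition.
(e): satisfies the condition.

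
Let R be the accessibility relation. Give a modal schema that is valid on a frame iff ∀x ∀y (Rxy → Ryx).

p → □◇p

A defining formula is p → □◇p (the B axiom).
Suppose p→□◇p is valid. Take Rxy and set V(p)={x}. Then p at x, so □◇p at x, so ◇p at y, so some z with Ryz has p; z=x, i.e. Ryx.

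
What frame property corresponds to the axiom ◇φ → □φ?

This is the CD axiom.
It corresponds to partial functionality: ∀x ∀y ∀z (Rxy ∧ Rxz → y = z).

partial functionality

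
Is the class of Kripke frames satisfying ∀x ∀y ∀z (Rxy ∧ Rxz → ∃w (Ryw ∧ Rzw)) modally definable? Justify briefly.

Yes — defined by ◇□p → □◇p

This is a Sahlqvist condition; the .2 axiom ◇□p → □◇p defines it.
Suppose ◇□p→□◇p is valid. Take Rxy, Rxz and set V(p)={w : Ryw}. Then □p at y so ◇□p at x, so □◇p at x, so ◇p at z, giving w with Rzw and Ryw.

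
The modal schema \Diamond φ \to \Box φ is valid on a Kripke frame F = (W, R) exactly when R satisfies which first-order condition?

partial functionality

Suppose ◇φ→□φ is valid. Take Rxy, Rxz and set V(φ)={y}. Then ◇φ at x, so □φ at x, so φ at z, i.e. z=y.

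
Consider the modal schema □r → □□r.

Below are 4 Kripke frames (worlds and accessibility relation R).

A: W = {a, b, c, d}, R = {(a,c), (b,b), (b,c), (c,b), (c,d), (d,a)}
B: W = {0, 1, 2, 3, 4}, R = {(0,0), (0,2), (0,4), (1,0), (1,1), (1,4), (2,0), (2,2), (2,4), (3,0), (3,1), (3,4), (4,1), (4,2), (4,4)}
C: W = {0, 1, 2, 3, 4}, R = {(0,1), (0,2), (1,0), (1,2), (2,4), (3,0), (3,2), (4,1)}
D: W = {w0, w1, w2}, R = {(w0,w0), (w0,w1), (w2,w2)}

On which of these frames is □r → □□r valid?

D

The schema corresponds to transitivity: ∀x ∀y ∀z (Rxy ∧ Ryz → Rxz).
A: fails — Rbc and Rcd but not Rbd.
B: fails — R10 and R02 but not R12.
C: fails — R10 and R01 but not R11.
D: ✓.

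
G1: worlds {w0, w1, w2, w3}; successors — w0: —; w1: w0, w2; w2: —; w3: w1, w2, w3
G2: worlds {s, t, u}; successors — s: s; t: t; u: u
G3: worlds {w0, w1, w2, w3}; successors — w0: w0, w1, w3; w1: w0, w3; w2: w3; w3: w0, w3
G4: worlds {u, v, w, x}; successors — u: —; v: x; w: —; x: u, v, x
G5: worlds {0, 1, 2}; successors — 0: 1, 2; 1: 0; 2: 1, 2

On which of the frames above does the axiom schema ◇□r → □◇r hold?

G2, G3

This is the axiom for convergence; its first-order frame correspondent is ∀x ∀y ∀z (Rxy ∧ Rxz → ∃w (Ryw ∧ Rzw)).
G1: fails — Rw1w2 and Rw1w2 but w2 and w2 have no common successor.
G2: ✓.
G3: ✓.
G4: fails — Rxu and Rxu but u and u have no common successor.
G5: fails — R02 and R01 but 2 and 1 have no common successor.
Valid on: G2, G3.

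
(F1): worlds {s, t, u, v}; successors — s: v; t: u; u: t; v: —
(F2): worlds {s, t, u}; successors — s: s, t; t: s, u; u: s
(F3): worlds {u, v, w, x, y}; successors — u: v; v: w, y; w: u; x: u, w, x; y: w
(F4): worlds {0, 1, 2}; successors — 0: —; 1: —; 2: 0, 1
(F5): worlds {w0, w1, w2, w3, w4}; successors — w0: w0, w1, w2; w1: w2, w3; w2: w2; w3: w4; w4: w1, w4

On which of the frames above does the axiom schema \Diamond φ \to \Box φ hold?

(F1)

Frame correspondent (Sahlqvist): \forall x \forall y \forall z (Rxy \wedge Rxz \to y = z) — i.e. partial functionality.
(F1): condition met.
(F2): fails — s sees both s and t.
(F3): fails — v sees both w and y.
(F4): fails — 2 sees both 0 and 1.
(F5): fails — w0 sees both w0 and w1.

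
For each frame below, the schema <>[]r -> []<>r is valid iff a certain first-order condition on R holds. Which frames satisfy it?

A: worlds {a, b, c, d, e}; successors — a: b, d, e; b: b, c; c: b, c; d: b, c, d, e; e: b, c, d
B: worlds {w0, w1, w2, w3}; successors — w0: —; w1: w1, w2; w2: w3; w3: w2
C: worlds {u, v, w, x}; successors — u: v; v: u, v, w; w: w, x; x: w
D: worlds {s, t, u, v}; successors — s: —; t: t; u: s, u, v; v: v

The schema corresponds to convergence: forall x forall y forall z (Rxy & Rxz -> exists w (Ryw & Rzw)).
A: ✓.
B: fails — Rw1w2 and Rw1w1 but w2 and w1 have no common successor.
C: fails — Rvw and Rvu but w and u have no common successor.
D: fails — Ruv and Rus but v and s have no common successor.
Valid on: A.

A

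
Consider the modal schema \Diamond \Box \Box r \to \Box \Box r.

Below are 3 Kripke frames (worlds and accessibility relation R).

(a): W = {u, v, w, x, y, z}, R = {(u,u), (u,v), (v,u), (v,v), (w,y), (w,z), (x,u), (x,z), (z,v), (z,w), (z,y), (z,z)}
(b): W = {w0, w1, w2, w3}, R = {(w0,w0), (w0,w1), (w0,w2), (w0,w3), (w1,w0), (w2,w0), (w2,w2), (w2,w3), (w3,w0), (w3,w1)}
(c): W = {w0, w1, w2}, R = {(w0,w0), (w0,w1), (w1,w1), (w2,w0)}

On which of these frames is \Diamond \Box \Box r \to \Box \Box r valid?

This is the axiom for a generalized confluence (Geach) condition; its first-order frame correspondent is \forall x \forall y \forall z ((xRy \wedge x R^2 z) \to \exists w (y R^2 w \wedge z = w)).
(a): fails — wRy, wR²v but no t with yR²t and v=t.
(b): condition met.
(c): fails — w0Rw1, w0R²w0 but no w with w1R²w and w0=w.

(b)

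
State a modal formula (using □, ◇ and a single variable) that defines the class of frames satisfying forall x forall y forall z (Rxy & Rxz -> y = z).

◇ψ → □ψ

This is partial functionality; the standard corresponding axiom is CD: ◇ψ → □ψ.
Suppose ◇ψ→□ψ is valid. Take Rxy, Rxz and set V(ψ)={y}. Then ◇ψ at x, so □ψ at x, so ψ at z, i.e. z=y.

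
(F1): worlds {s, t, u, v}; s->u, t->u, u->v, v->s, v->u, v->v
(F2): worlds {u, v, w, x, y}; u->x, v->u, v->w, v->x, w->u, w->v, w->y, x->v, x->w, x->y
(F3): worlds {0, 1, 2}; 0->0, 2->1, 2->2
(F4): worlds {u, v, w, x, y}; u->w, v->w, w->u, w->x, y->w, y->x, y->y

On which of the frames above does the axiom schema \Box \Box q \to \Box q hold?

This is the axiom for density; its first-order frame correspondent is \forall x \forall y (Rxy \to \exists z (Rxz \wedge Rzy)).
(F1): fails — Rtu but no z with Rtz and Rzu.
(F2): fails — Rux but no z with Ruz and Rzx.
(F3): satisfies the condition.
(F4): fails — Rwu but no z with Rwz and Rzu.
Valid on: (F3).

(F3)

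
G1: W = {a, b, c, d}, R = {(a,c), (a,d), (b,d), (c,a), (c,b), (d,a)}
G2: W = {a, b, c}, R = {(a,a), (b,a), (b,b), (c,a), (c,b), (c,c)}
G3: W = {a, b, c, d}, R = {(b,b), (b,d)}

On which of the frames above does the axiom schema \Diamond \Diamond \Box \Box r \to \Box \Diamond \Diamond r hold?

G2

The schema corresponds to a generalized confluence (Geach) condition: \forall x \forall y \forall z ((x R^2 y \wedge xRz) \to \exists w (y R^2 w \wedge z R^2 w)).
G1: fails — aR²a, aRc but no w with aR²w and cR²w.
G2: condition met.
G3: fails — bR²b, bRd but no w with bR²w and dR²w.
Valid on: G2.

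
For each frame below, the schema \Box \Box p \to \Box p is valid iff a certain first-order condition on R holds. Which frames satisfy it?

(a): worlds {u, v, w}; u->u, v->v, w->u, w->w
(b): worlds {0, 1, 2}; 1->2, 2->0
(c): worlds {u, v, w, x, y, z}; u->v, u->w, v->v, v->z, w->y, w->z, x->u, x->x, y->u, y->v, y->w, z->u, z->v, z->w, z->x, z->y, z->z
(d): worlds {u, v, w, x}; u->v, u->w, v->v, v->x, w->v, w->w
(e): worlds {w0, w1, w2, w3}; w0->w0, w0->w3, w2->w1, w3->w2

This is the axiom for density; its first-order frame correspondent is \forall x \forall y (Rxy \to \exists z (Rxz \wedge Rzy)).
(a): satisfies the condition.
(b): fails — R12 but no z with R1z and Rz2.
(c): fails — Ruw but no t with Rut and Rtw.
(d): satisfies the condition.
(e): fails — Rw3w2 but no z with Rw3z and Rzw2.

(a), (d)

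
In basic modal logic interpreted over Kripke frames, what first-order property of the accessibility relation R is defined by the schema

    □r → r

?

reflexivity: ∀x Rxx

Suppose □r→r is valid. At any x set V(r)={w : Rxw}. Then □r holds at x, so r holds at x, i.e. Rxx.
Conversely, on a frame with reflexivity the schema holds at every world under every valuation.
So the correspondent is reflexivity.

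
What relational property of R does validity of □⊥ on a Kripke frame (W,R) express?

Emptiness of R

□⊥ is valid iff no world has any successor (otherwise □⊥ fails at any world with one).
The converse is a direct semantic check.
So the correspondent is emptiness of R.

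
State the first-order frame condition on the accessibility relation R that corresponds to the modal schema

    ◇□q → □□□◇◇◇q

∀x ∀y ∀z ((xRy ∧ xR³z) → ∃w (yRw ∧ zR³w))

This is a Sahlqvist (Geach-type) schema ◇^1□^1q → □^3◇^3q.
First-order correspondent: ∀x ∀y ∀z ((xRy ∧ xR³z) → ∃w (yRw ∧ zR³w)).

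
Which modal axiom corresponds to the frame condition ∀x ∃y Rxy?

□q → ◇q

The condition is seriality. The D schema □q → ◇q defines it.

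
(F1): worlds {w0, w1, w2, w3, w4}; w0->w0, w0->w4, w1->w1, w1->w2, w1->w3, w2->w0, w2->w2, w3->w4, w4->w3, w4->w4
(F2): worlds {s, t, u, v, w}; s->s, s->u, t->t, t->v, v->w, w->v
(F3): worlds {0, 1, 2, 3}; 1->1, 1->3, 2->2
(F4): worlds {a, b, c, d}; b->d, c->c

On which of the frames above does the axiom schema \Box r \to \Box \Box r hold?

(F3), (F4)

The schema corresponds to transitivity: \forall x \forall y \forall z (Rxy \wedge Ryz \to Rxz).
(F1): fails — Rw1w2 and Rw2w0 but not Rw1w0.
(F2): fails — Rtv and Rvw but not Rtw.
(F3): satisfies the condition.
(F4): satisfies the condition.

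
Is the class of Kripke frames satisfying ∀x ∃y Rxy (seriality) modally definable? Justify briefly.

Yes: it is seriality, defined by the D schema □r → ◇r.
Suppose □r→◇r is valid. At any x set V(r)=W. Then □r at x, so ◇r at x, so x has a successor.

Definable; □r → ◇r defines it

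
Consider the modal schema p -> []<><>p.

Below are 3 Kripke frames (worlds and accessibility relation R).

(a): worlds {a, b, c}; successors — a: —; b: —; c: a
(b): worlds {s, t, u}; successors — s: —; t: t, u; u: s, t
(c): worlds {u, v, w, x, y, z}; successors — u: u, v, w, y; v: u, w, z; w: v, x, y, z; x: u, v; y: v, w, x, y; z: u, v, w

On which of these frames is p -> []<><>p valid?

(c)

The schema corresponds to a generalized confluence (Geach) condition: forall x forall z (xRz -> exists w (x = w & z R^2 w)).
(a): fails — cRa but no w with c=w and aR²w.
(b): fails — uRs but no w with u=w and sR²w.
(c): ✓.
Valid on: (c).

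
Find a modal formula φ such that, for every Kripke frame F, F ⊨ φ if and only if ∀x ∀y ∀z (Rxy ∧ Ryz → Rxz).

The condition is transitivity. The 4 schema □p → □□p defines it.
Suppose □p→□□p is valid. Take Rxy, Ryz and set V(p)={w : Rxw}. Then □p at x, so □□p at x, so □p at y, so p at z, i.e. Rxz.

□p → □□p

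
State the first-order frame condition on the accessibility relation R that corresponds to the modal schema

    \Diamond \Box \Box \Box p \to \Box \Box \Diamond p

This is a Sahlqvist (Geach-type) schema ◇^1□^3p → □^2◇^1p.
Minimal-valuation argument: fix x; take any y with xR^1y and any z with xR^2z. Set V(p) to the set of worlds R-reachable from y in exactly 3 steps. Then □^3p holds at y, so the antecedent holds at x; validity forces ◇^1p at z, giving a w with zR^1w and yR^3w.
First-order correspondent: \forall x \forall y \forall z ((xRy \wedge x R^2 z) \to \exists w (y R^3 w \wedge zRw)).

\forall x \forall y \forall z ((xRy \wedge x R^2 z) \to \exists w (y R^3 w \wedge zRw))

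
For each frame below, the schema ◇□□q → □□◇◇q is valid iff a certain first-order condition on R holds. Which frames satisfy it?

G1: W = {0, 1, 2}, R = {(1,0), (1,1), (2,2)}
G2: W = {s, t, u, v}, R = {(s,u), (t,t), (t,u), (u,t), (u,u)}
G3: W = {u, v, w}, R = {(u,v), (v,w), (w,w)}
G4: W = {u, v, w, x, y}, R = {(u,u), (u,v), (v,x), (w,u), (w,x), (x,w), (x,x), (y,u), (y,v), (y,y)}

The schema corresponds to a generalized confluence (Geach) condition: ∀x ∀y ∀z ((xRy ∧ xR²z) → ∃w (yR²w ∧ zR²w)).
G1: fails — 1R0, 1R²0 but no w with 0R²w and 0R²w.
G2: holds.
G3: holds.
G4: holds.
Valid on: G2, G3, G4.

G2, G3, G4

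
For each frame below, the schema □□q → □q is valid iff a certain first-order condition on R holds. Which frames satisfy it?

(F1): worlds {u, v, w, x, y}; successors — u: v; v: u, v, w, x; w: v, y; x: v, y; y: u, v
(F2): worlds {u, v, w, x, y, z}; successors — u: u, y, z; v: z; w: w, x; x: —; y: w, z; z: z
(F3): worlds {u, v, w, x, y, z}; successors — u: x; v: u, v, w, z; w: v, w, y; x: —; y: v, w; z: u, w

(F2)

The schema corresponds to density: ∀x ∀y (Rxy → ∃z (Rxz ∧ Rzy)).
(F1): fails — Rwy but no z with Rwz and Rzy.
(F2): condition met.
(F3): fails — Rux but no t with Rut and Rtx.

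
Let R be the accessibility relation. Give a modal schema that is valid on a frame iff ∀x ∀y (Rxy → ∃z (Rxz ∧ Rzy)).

□□s → □s

The condition is density. The C4 schema □□s → □s defines it.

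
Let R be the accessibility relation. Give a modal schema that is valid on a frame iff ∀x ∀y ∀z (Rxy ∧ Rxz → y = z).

◇s → □s

The condition is partial functionality. The CD schema ◇s → □s defines it.
Suppose ◇s→□s is valid. Take Rxy, Rxz and set V(s)={y}. Then ◇s at x, so □s at x, so s at z, i.e. z=y.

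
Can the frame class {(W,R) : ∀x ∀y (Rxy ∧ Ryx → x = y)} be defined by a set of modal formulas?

Not definable by any modal formula

If a class were modally definable it would be closed under surjective bounded morphisms (Goldblatt–Thomason).
The 6-cycle (worlds w0,w1,w2,w3,w4,w5 with w0→w1→w2→w3→w4→w5→w0) is antisymmetric. Sending even-indexed worlds to a and odd-indexed worlds to b is a surjective bounded morphism onto the two-world frame with a↔b, which is not antisymmetric.
Hence antisymmetry is not modally definable.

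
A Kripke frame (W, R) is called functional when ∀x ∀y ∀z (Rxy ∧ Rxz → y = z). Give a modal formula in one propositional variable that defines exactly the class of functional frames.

The condition is partial functionality. The CD schema ◇r → □r defines it.

◇r → □r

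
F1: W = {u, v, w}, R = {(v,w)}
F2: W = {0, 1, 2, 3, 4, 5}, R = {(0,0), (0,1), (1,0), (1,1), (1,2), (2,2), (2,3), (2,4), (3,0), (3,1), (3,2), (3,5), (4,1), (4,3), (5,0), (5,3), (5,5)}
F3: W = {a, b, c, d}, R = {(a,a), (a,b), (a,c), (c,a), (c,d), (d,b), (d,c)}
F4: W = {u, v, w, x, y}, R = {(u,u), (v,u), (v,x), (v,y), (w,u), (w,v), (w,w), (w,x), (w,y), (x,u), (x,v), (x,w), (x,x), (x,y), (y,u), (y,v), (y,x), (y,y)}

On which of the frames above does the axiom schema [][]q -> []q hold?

This is the axiom for density; its first-order frame correspondent is forall x forall y (Rxy -> exists z (Rxz & Rzy)).
F1: fails — Rvw but no z with Rvz and Rzw.
F2: fails — R43 but no z with R4z and Rz3.
F3: fails — Rcd but no z with Rcz and Rzd.
F4: ✓.

F4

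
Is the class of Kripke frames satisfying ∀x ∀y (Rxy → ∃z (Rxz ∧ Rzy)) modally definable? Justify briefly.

Definable; □□q → □q defines it

The condition is density. A defining modal formula is □□q → □q.
Suppose □□q→□q is valid. Take Rxy and set V(q)={w : xR²w}. Then □□q at x, so □q at x, so q at y, i.e. ∃z(Rxz∧Rzy).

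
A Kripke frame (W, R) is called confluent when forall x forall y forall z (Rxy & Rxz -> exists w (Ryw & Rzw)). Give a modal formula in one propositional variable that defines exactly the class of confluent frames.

◇□q → □◇q

A defining formula is ◇□q → □◇q (the .2 axiom).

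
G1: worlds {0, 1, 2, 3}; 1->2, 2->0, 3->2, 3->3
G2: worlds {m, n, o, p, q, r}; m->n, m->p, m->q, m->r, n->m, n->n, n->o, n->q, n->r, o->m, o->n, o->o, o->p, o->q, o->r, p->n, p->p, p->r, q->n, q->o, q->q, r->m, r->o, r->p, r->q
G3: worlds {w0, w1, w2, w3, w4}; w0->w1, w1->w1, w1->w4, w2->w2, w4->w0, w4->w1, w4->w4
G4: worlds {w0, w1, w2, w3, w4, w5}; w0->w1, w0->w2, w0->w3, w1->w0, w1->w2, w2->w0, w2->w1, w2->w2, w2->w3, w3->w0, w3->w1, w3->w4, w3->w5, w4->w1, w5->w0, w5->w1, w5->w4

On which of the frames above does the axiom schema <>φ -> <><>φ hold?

G2, G3

Frame correspondent (Sahlqvist): forall x forall y (xRy -> exists w (y = w & x R^2 w)) — i.e. a generalized confluence (Geach) condition.
G1: fails — 1R2 but no w with 2=w and 1R²w.
G2: holds.
G3: holds.
G4: fails — w3Rw5 but no w with w5=w and w3R²w.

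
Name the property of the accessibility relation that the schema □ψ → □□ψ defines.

Suppose □ψ→□□ψ is valid. Take Rxy, Ryz and set V(ψ)={w : Rxw}. Then □ψ at x, so □□ψ at x, so □ψ at y, so ψ at z, i.e. Rxz.

transitivity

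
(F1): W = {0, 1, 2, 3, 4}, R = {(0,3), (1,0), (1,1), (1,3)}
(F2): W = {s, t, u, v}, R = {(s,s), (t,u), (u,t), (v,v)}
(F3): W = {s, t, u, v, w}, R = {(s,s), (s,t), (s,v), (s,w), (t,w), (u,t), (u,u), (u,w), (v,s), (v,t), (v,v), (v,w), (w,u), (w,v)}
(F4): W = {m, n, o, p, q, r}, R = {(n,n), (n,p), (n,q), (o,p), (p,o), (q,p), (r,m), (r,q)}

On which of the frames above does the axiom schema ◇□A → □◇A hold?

(F2)

The schema corresponds to convergence: ∀x ∀y ∀z (Rxy ∧ Rxz → ∃w (Ryw ∧ Rzw)).
(F1): fails — R03 and R03 but 3 and 3 have no common successor.
(F2): holds.
(F3): fails — Rsw and Rst but w and t have no common successor.
(F4): fails — Rnn and Rnp but n and p have no common successor.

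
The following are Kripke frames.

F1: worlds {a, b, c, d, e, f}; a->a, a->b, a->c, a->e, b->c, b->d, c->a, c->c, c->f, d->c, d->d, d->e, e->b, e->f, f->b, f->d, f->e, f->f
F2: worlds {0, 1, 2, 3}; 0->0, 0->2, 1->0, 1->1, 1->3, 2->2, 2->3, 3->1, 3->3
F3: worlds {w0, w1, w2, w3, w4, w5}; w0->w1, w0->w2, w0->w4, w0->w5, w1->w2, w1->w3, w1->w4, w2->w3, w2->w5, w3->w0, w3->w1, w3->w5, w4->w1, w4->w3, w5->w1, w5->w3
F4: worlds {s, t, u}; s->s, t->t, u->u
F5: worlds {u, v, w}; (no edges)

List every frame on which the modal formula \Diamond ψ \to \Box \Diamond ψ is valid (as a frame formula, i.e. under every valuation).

F4, F5

Frame correspondent (Sahlqvist): \forall x \forall y \forall z (Rxy \wedge Rxz \to Ryz) — i.e. the Euclidean property.
F1: fails — Rab and Rab but not Rbb.
F2: fails — R02 and R00 but not R20.
F3: fails — Rw0w4 and Rw0w4 but not Rw4w4.
F4: satisfies the condition.
F5: satisfies the condition.
Valid on: F4, F5.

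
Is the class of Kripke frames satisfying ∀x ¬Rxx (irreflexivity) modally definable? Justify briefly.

If a class were modally definable it would be closed under surjective bounded morphisms (Goldblatt–Thomason).
The 5-cycle (worlds s,t,u,v,w with s→t→u→v→w→s) is irreflexive, and the map sending every world to a single reflexive point • is a surjective bounded morphism (forth: every edge maps to (•,•); back: every world has a successor). So any modal formula valid on the 5-cycle is also valid on the reflexive point, which is not irreflexive.
So the class is not modally definable.

Not definable by any modal formula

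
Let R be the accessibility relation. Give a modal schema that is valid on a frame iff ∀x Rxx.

□p → p

The condition is reflexivity. The T schema □p → p defines it.
Suppose □p→p is valid. At any x set V(p)={w : Rxw}. Then □p holds at x, so p holds at x, i.e. Rxx.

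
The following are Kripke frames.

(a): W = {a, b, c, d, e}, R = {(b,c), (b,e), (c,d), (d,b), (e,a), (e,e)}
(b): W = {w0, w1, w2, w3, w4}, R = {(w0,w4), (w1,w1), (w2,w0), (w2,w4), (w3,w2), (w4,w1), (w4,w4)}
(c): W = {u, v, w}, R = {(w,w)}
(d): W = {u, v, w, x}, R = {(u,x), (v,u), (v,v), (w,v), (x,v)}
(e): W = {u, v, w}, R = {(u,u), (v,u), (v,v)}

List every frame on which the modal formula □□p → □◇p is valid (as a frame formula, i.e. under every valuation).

(b), (c), (d), (e)

Frame correspondent (Sahlqvist): ∀x ∀z (xRz → ∃w (xR²w ∧ zRw)) — i.e. a generalized confluence (Geach) condition.
(a): fails — eRa but no w with eR²w and aRw.
(b): condition met.
(c): condition met.
(d): condition met.
(e): condition met.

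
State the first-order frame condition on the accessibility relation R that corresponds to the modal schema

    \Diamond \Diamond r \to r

This is a Sahlqvist (Geach-type) schema ◇^2□^0r → □^0◇^0r.
First-order correspondent: \forall x \forall y (x R^2 y \to \exists w (y = w \wedge x = w)).

\forall x \forall y (x R^2 y \to \exists w (y = w \wedge x = w))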